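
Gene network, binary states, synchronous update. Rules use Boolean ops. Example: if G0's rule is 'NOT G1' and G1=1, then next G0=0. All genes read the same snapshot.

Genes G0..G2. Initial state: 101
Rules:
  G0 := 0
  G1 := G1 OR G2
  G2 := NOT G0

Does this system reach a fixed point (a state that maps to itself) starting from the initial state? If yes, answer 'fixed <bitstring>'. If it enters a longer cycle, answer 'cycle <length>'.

Step 0: 101
Step 1: G0=0(const) G1=G1|G2=0|1=1 G2=NOT G0=NOT 1=0 -> 010
Step 2: G0=0(const) G1=G1|G2=1|0=1 G2=NOT G0=NOT 0=1 -> 011
Step 3: G0=0(const) G1=G1|G2=1|1=1 G2=NOT G0=NOT 0=1 -> 011
Fixed point reached at step 2: 011

Answer: fixed 011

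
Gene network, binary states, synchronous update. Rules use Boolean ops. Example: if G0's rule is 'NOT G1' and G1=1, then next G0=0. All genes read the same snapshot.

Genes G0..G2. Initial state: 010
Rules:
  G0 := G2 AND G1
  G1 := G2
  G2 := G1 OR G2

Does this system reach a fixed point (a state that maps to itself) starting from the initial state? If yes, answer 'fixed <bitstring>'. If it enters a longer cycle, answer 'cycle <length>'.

Answer: fixed 111

Derivation:
Step 0: 010
Step 1: G0=G2&G1=0&1=0 G1=G2=0 G2=G1|G2=1|0=1 -> 001
Step 2: G0=G2&G1=1&0=0 G1=G2=1 G2=G1|G2=0|1=1 -> 011
Step 3: G0=G2&G1=1&1=1 G1=G2=1 G2=G1|G2=1|1=1 -> 111
Step 4: G0=G2&G1=1&1=1 G1=G2=1 G2=G1|G2=1|1=1 -> 111
Fixed point reached at step 3: 111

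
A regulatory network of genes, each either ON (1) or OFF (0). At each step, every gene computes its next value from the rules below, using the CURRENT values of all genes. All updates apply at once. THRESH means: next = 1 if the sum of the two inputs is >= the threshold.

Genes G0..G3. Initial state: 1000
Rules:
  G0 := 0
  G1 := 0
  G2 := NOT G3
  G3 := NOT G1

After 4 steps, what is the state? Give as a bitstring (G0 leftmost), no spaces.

Step 1: G0=0(const) G1=0(const) G2=NOT G3=NOT 0=1 G3=NOT G1=NOT 0=1 -> 0011
Step 2: G0=0(const) G1=0(const) G2=NOT G3=NOT 1=0 G3=NOT G1=NOT 0=1 -> 0001
Step 3: G0=0(const) G1=0(const) G2=NOT G3=NOT 1=0 G3=NOT G1=NOT 0=1 -> 0001
Step 4: G0=0(const) G1=0(const) G2=NOT G3=NOT 1=0 G3=NOT G1=NOT 0=1 -> 0001

0001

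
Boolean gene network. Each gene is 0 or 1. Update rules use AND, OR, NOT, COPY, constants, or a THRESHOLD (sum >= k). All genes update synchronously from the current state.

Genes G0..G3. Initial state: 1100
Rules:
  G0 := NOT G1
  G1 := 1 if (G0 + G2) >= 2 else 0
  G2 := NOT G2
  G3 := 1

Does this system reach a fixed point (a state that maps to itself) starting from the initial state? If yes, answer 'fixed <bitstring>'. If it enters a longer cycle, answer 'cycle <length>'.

Step 0: 1100
Step 1: G0=NOT G1=NOT 1=0 G1=(1+0>=2)=0 G2=NOT G2=NOT 0=1 G3=1(const) -> 0011
Step 2: G0=NOT G1=NOT 0=1 G1=(0+1>=2)=0 G2=NOT G2=NOT 1=0 G3=1(const) -> 1001
Step 3: G0=NOT G1=NOT 0=1 G1=(1+0>=2)=0 G2=NOT G2=NOT 0=1 G3=1(const) -> 1011
Step 4: G0=NOT G1=NOT 0=1 G1=(1+1>=2)=1 G2=NOT G2=NOT 1=0 G3=1(const) -> 1101
Step 5: G0=NOT G1=NOT 1=0 G1=(1+0>=2)=0 G2=NOT G2=NOT 0=1 G3=1(const) -> 0011
Cycle of length 4 starting at step 1 -> no fixed point

Answer: cycle 4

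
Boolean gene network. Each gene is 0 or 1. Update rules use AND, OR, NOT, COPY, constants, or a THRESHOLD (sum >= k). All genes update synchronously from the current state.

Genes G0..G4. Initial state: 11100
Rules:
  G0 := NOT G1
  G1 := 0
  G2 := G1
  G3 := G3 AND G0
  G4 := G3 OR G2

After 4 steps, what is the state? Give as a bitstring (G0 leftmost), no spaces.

Step 1: G0=NOT G1=NOT 1=0 G1=0(const) G2=G1=1 G3=G3&G0=0&1=0 G4=G3|G2=0|1=1 -> 00101
Step 2: G0=NOT G1=NOT 0=1 G1=0(const) G2=G1=0 G3=G3&G0=0&0=0 G4=G3|G2=0|1=1 -> 10001
Step 3: G0=NOT G1=NOT 0=1 G1=0(const) G2=G1=0 G3=G3&G0=0&1=0 G4=G3|G2=0|0=0 -> 10000
Step 4: G0=NOT G1=NOT 0=1 G1=0(const) G2=G1=0 G3=G3&G0=0&1=0 G4=G3|G2=0|0=0 -> 10000

10000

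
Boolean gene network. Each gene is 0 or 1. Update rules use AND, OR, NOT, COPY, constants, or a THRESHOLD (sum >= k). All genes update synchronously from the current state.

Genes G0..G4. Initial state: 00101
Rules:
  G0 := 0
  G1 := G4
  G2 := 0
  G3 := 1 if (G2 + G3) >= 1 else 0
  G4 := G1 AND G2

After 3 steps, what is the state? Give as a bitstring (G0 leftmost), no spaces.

Step 1: G0=0(const) G1=G4=1 G2=0(const) G3=(1+0>=1)=1 G4=G1&G2=0&1=0 -> 01010
Step 2: G0=0(const) G1=G4=0 G2=0(const) G3=(0+1>=1)=1 G4=G1&G2=1&0=0 -> 00010
Step 3: G0=0(const) G1=G4=0 G2=0(const) G3=(0+1>=1)=1 G4=G1&G2=0&0=0 -> 00010

00010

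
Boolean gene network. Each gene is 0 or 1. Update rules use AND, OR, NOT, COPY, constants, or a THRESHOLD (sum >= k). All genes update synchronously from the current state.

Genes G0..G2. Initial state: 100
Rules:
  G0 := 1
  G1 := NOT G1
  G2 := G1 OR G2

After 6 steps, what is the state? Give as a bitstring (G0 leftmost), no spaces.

Step 1: G0=1(const) G1=NOT G1=NOT 0=1 G2=G1|G2=0|0=0 -> 110
Step 2: G0=1(const) G1=NOT G1=NOT 1=0 G2=G1|G2=1|0=1 -> 101
Step 3: G0=1(const) G1=NOT G1=NOT 0=1 G2=G1|G2=0|1=1 -> 111
Step 4: G0=1(const) G1=NOT G1=NOT 1=0 G2=G1|G2=1|1=1 -> 101
Step 5: G0=1(const) G1=NOT G1=NOT 0=1 G2=G1|G2=0|1=1 -> 111
Step 6: G0=1(const) G1=NOT G1=NOT 1=0 G2=G1|G2=1|1=1 -> 101

101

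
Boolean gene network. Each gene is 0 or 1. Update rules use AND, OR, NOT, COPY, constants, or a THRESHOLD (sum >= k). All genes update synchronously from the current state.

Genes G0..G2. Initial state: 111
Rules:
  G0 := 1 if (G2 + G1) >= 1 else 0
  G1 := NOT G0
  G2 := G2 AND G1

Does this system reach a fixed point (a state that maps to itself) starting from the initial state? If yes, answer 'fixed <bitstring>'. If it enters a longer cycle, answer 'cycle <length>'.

Answer: cycle 4

Derivation:
Step 0: 111
Step 1: G0=(1+1>=1)=1 G1=NOT G0=NOT 1=0 G2=G2&G1=1&1=1 -> 101
Step 2: G0=(1+0>=1)=1 G1=NOT G0=NOT 1=0 G2=G2&G1=1&0=0 -> 100
Step 3: G0=(0+0>=1)=0 G1=NOT G0=NOT 1=0 G2=G2&G1=0&0=0 -> 000
Step 4: G0=(0+0>=1)=0 G1=NOT G0=NOT 0=1 G2=G2&G1=0&0=0 -> 010
Step 5: G0=(0+1>=1)=1 G1=NOT G0=NOT 0=1 G2=G2&G1=0&1=0 -> 110
Step 6: G0=(0+1>=1)=1 G1=NOT G0=NOT 1=0 G2=G2&G1=0&1=0 -> 100
Cycle of length 4 starting at step 2 -> no fixed point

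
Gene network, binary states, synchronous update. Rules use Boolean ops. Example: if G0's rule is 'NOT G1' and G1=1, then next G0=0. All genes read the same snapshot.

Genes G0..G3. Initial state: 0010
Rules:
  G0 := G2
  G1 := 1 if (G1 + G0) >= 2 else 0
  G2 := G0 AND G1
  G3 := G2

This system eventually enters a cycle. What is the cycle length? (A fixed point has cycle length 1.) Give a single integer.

Step 0: 0010
Step 1: G0=G2=1 G1=(0+0>=2)=0 G2=G0&G1=0&0=0 G3=G2=1 -> 1001
Step 2: G0=G2=0 G1=(0+1>=2)=0 G2=G0&G1=1&0=0 G3=G2=0 -> 0000
Step 3: G0=G2=0 G1=(0+0>=2)=0 G2=G0&G1=0&0=0 G3=G2=0 -> 0000
State from step 3 equals state from step 2 -> cycle length 1

Answer: 1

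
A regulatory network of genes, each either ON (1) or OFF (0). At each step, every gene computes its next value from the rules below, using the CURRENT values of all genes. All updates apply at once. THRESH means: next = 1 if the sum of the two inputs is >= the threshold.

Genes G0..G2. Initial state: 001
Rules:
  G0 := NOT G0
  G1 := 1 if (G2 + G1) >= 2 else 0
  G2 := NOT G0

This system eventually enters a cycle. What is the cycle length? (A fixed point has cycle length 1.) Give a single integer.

Answer: 2

Derivation:
Step 0: 001
Step 1: G0=NOT G0=NOT 0=1 G1=(1+0>=2)=0 G2=NOT G0=NOT 0=1 -> 101
Step 2: G0=NOT G0=NOT 1=0 G1=(1+0>=2)=0 G2=NOT G0=NOT 1=0 -> 000
Step 3: G0=NOT G0=NOT 0=1 G1=(0+0>=2)=0 G2=NOT G0=NOT 0=1 -> 101
State from step 3 equals state from step 1 -> cycle length 2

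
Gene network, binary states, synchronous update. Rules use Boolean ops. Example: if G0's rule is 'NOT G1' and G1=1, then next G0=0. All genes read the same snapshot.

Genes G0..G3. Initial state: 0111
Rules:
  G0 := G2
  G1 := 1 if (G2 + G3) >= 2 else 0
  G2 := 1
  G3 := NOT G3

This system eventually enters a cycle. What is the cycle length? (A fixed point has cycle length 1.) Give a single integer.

Step 0: 0111
Step 1: G0=G2=1 G1=(1+1>=2)=1 G2=1(const) G3=NOT G3=NOT 1=0 -> 1110
Step 2: G0=G2=1 G1=(1+0>=2)=0 G2=1(const) G3=NOT G3=NOT 0=1 -> 1011
Step 3: G0=G2=1 G1=(1+1>=2)=1 G2=1(const) G3=NOT G3=NOT 1=0 -> 1110
State from step 3 equals state from step 1 -> cycle length 2

Answer: 2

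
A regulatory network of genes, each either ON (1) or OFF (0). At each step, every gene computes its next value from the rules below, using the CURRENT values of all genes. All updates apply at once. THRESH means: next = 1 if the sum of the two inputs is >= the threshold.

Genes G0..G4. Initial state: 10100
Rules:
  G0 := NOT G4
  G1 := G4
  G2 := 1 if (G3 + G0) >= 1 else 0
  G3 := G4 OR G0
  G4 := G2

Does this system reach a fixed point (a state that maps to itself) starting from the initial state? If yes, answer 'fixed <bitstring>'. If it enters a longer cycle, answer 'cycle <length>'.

Answer: fixed 01111

Derivation:
Step 0: 10100
Step 1: G0=NOT G4=NOT 0=1 G1=G4=0 G2=(0+1>=1)=1 G3=G4|G0=0|1=1 G4=G2=1 -> 10111
Step 2: G0=NOT G4=NOT 1=0 G1=G4=1 G2=(1+1>=1)=1 G3=G4|G0=1|1=1 G4=G2=1 -> 01111
Step 3: G0=NOT G4=NOT 1=0 G1=G4=1 G2=(1+0>=1)=1 G3=G4|G0=1|0=1 G4=G2=1 -> 01111
Fixed point reached at step 2: 01111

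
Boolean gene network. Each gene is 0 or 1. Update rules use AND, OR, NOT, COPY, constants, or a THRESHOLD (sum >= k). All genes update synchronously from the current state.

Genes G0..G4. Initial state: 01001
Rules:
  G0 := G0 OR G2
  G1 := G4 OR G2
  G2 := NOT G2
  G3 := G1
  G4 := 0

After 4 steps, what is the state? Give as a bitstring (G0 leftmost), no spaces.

Step 1: G0=G0|G2=0|0=0 G1=G4|G2=1|0=1 G2=NOT G2=NOT 0=1 G3=G1=1 G4=0(const) -> 01110
Step 2: G0=G0|G2=0|1=1 G1=G4|G2=0|1=1 G2=NOT G2=NOT 1=0 G3=G1=1 G4=0(const) -> 11010
Step 3: G0=G0|G2=1|0=1 G1=G4|G2=0|0=0 G2=NOT G2=NOT 0=1 G3=G1=1 G4=0(const) -> 10110
Step 4: G0=G0|G2=1|1=1 G1=G4|G2=0|1=1 G2=NOT G2=NOT 1=0 G3=G1=0 G4=0(const) -> 11000

11000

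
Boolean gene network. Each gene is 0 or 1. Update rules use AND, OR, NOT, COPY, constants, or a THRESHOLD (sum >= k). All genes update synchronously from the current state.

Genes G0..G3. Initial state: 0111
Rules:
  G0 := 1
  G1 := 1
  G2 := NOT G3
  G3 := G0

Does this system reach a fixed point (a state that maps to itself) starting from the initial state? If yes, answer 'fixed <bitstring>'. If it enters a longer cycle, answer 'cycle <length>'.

Answer: fixed 1101

Derivation:
Step 0: 0111
Step 1: G0=1(const) G1=1(const) G2=NOT G3=NOT 1=0 G3=G0=0 -> 1100
Step 2: G0=1(const) G1=1(const) G2=NOT G3=NOT 0=1 G3=G0=1 -> 1111
Step 3: G0=1(const) G1=1(const) G2=NOT G3=NOT 1=0 G3=G0=1 -> 1101
Step 4: G0=1(const) G1=1(const) G2=NOT G3=NOT 1=0 G3=G0=1 -> 1101
Fixed point reached at step 3: 1101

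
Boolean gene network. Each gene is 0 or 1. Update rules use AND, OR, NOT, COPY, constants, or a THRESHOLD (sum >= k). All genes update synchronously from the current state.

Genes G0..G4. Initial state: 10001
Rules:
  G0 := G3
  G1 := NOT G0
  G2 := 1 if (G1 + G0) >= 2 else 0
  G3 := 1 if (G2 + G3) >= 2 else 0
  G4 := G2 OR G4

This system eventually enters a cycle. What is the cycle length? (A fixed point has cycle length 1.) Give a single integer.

Step 0: 10001
Step 1: G0=G3=0 G1=NOT G0=NOT 1=0 G2=(0+1>=2)=0 G3=(0+0>=2)=0 G4=G2|G4=0|1=1 -> 00001
Step 2: G0=G3=0 G1=NOT G0=NOT 0=1 G2=(0+0>=2)=0 G3=(0+0>=2)=0 G4=G2|G4=0|1=1 -> 01001
Step 3: G0=G3=0 G1=NOT G0=NOT 0=1 G2=(1+0>=2)=0 G3=(0+0>=2)=0 G4=G2|G4=0|1=1 -> 01001
State from step 3 equals state from step 2 -> cycle length 1

Answer: 1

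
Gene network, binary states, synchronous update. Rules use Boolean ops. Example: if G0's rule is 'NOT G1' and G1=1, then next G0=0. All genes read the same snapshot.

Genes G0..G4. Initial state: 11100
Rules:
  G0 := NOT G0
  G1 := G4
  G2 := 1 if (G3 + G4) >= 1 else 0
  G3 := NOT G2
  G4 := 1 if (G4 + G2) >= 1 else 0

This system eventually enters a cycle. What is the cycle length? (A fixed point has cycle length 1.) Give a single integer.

Answer: 2

Derivation:
Step 0: 11100
Step 1: G0=NOT G0=NOT 1=0 G1=G4=0 G2=(0+0>=1)=0 G3=NOT G2=NOT 1=0 G4=(0+1>=1)=1 -> 00001
Step 2: G0=NOT G0=NOT 0=1 G1=G4=1 G2=(0+1>=1)=1 G3=NOT G2=NOT 0=1 G4=(1+0>=1)=1 -> 11111
Step 3: G0=NOT G0=NOT 1=0 G1=G4=1 G2=(1+1>=1)=1 G3=NOT G2=NOT 1=0 G4=(1+1>=1)=1 -> 01101
Step 4: G0=NOT G0=NOT 0=1 G1=G4=1 G2=(0+1>=1)=1 G3=NOT G2=NOT 1=0 G4=(1+1>=1)=1 -> 11101
Step 5: G0=NOT G0=NOT 1=0 G1=G4=1 G2=(0+1>=1)=1 G3=NOT G2=NOT 1=0 G4=(1+1>=1)=1 -> 01101
State from step 5 equals state from step 3 -> cycle length 2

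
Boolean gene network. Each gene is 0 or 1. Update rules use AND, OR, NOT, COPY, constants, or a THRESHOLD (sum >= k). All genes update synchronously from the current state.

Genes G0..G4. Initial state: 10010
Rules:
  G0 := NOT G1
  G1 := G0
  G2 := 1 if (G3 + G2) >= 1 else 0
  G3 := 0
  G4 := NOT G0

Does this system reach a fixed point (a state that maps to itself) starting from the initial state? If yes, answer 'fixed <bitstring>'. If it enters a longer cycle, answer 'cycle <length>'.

Step 0: 10010
Step 1: G0=NOT G1=NOT 0=1 G1=G0=1 G2=(1+0>=1)=1 G3=0(const) G4=NOT G0=NOT 1=0 -> 11100
Step 2: G0=NOT G1=NOT 1=0 G1=G0=1 G2=(0+1>=1)=1 G3=0(const) G4=NOT G0=NOT 1=0 -> 01100
Step 3: G0=NOT G1=NOT 1=0 G1=G0=0 G2=(0+1>=1)=1 G3=0(const) G4=NOT G0=NOT 0=1 -> 00101
Step 4: G0=NOT G1=NOT 0=1 G1=G0=0 G2=(0+1>=1)=1 G3=0(const) G4=NOT G0=NOT 0=1 -> 10101
Step 5: G0=NOT G1=NOT 0=1 G1=G0=1 G2=(0+1>=1)=1 G3=0(const) G4=NOT G0=NOT 1=0 -> 11100
Cycle of length 4 starting at step 1 -> no fixed point

Answer: cycle 4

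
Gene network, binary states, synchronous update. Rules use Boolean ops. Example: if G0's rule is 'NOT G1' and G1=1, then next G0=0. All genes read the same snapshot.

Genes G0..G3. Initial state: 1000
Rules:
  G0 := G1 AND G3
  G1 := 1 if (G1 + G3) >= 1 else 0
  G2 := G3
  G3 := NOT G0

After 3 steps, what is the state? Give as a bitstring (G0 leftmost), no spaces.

Step 1: G0=G1&G3=0&0=0 G1=(0+0>=1)=0 G2=G3=0 G3=NOT G0=NOT 1=0 -> 0000
Step 2: G0=G1&G3=0&0=0 G1=(0+0>=1)=0 G2=G3=0 G3=NOT G0=NOT 0=1 -> 0001
Step 3: G0=G1&G3=0&1=0 G1=(0+1>=1)=1 G2=G3=1 G3=NOT G0=NOT 0=1 -> 0111

0111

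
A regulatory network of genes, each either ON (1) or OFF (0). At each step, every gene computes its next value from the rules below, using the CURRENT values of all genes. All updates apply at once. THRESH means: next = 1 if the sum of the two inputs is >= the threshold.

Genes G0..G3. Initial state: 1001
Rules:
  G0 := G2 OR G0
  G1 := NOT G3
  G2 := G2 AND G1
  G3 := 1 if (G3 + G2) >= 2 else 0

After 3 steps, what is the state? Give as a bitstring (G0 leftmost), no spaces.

Step 1: G0=G2|G0=0|1=1 G1=NOT G3=NOT 1=0 G2=G2&G1=0&0=0 G3=(1+0>=2)=0 -> 1000
Step 2: G0=G2|G0=0|1=1 G1=NOT G3=NOT 0=1 G2=G2&G1=0&0=0 G3=(0+0>=2)=0 -> 1100
Step 3: G0=G2|G0=0|1=1 G1=NOT G3=NOT 0=1 G2=G2&G1=0&1=0 G3=(0+0>=2)=0 -> 1100

1100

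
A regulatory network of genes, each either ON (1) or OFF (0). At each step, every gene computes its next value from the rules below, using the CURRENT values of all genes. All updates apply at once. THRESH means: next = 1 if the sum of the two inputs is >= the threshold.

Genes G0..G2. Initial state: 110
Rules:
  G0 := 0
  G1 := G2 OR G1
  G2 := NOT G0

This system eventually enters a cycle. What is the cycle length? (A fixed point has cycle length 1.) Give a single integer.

Step 0: 110
Step 1: G0=0(const) G1=G2|G1=0|1=1 G2=NOT G0=NOT 1=0 -> 010
Step 2: G0=0(const) G1=G2|G1=0|1=1 G2=NOT G0=NOT 0=1 -> 011
Step 3: G0=0(const) G1=G2|G1=1|1=1 G2=NOT G0=NOT 0=1 -> 011
State from step 3 equals state from step 2 -> cycle length 1

Answer: 1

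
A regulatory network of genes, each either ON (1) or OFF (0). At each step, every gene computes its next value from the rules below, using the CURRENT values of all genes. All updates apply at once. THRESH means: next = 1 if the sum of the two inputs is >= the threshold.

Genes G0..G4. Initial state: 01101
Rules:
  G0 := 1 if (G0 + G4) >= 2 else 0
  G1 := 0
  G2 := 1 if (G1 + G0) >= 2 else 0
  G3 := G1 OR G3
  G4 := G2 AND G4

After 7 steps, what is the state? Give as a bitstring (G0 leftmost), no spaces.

Step 1: G0=(0+1>=2)=0 G1=0(const) G2=(1+0>=2)=0 G3=G1|G3=1|0=1 G4=G2&G4=1&1=1 -> 00011
Step 2: G0=(0+1>=2)=0 G1=0(const) G2=(0+0>=2)=0 G3=G1|G3=0|1=1 G4=G2&G4=0&1=0 -> 00010
Step 3: G0=(0+0>=2)=0 G1=0(const) G2=(0+0>=2)=0 G3=G1|G3=0|1=1 G4=G2&G4=0&0=0 -> 00010
Step 4: G0=(0+0>=2)=0 G1=0(const) G2=(0+0>=2)=0 G3=G1|G3=0|1=1 G4=G2&G4=0&0=0 -> 00010
Step 5: G0=(0+0>=2)=0 G1=0(const) G2=(0+0>=2)=0 G3=G1|G3=0|1=1 G4=G2&G4=0&0=0 -> 00010
Step 6: G0=(0+0>=2)=0 G1=0(const) G2=(0+0>=2)=0 G3=G1|G3=0|1=1 G4=G2&G4=0&0=0 -> 00010
Step 7: G0=(0+0>=2)=0 G1=0(const) G2=(0+0>=2)=0 G3=G1|G3=0|1=1 G4=G2&G4=0&0=0 -> 00010

00010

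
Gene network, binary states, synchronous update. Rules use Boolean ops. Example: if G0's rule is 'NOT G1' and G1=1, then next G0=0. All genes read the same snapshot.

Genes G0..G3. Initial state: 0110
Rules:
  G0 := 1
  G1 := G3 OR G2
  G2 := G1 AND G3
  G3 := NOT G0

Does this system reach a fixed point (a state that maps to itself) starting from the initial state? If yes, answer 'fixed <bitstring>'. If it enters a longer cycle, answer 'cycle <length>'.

Answer: fixed 1000

Derivation:
Step 0: 0110
Step 1: G0=1(const) G1=G3|G2=0|1=1 G2=G1&G3=1&0=0 G3=NOT G0=NOT 0=1 -> 1101
Step 2: G0=1(const) G1=G3|G2=1|0=1 G2=G1&G3=1&1=1 G3=NOT G0=NOT 1=0 -> 1110
Step 3: G0=1(const) G1=G3|G2=0|1=1 G2=G1&G3=1&0=0 G3=NOT G0=NOT 1=0 -> 1100
Step 4: G0=1(const) G1=G3|G2=0|0=0 G2=G1&G3=1&0=0 G3=NOT G0=NOT 1=0 -> 1000
Step 5: G0=1(const) G1=G3|G2=0|0=0 G2=G1&G3=0&0=0 G3=NOT G0=NOT 1=0 -> 1000
Fixed point reached at step 4: 1000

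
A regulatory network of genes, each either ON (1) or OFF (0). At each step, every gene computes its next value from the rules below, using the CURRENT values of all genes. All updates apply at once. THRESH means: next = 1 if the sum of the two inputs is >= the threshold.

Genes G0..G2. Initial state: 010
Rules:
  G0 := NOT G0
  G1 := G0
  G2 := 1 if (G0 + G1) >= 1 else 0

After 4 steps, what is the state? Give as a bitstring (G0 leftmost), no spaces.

Step 1: G0=NOT G0=NOT 0=1 G1=G0=0 G2=(0+1>=1)=1 -> 101
Step 2: G0=NOT G0=NOT 1=0 G1=G0=1 G2=(1+0>=1)=1 -> 011
Step 3: G0=NOT G0=NOT 0=1 G1=G0=0 G2=(0+1>=1)=1 -> 101
Step 4: G0=NOT G0=NOT 1=0 G1=G0=1 G2=(1+0>=1)=1 -> 011

011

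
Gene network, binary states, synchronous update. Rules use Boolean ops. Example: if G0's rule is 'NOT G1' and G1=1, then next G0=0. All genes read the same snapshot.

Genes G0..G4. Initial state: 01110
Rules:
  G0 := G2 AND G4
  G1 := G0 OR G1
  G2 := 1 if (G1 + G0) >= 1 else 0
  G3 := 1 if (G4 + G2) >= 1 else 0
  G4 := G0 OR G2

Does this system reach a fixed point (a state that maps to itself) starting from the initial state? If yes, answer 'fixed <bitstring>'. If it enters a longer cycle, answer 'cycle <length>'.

Answer: fixed 11111

Derivation:
Step 0: 01110
Step 1: G0=G2&G4=1&0=0 G1=G0|G1=0|1=1 G2=(1+0>=1)=1 G3=(0+1>=1)=1 G4=G0|G2=0|1=1 -> 01111
Step 2: G0=G2&G4=1&1=1 G1=G0|G1=0|1=1 G2=(1+0>=1)=1 G3=(1+1>=1)=1 G4=G0|G2=0|1=1 -> 11111
Step 3: G0=G2&G4=1&1=1 G1=G0|G1=1|1=1 G2=(1+1>=1)=1 G3=(1+1>=1)=1 G4=G0|G2=1|1=1 -> 11111
Fixed point reached at step 2: 11111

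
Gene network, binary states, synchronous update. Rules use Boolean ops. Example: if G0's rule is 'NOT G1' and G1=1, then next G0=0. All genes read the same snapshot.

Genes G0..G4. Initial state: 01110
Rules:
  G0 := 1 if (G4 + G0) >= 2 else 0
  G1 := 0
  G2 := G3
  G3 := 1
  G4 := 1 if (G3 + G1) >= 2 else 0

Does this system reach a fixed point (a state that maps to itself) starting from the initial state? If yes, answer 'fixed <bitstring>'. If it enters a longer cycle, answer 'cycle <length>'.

Answer: fixed 00110

Derivation:
Step 0: 01110
Step 1: G0=(0+0>=2)=0 G1=0(const) G2=G3=1 G3=1(const) G4=(1+1>=2)=1 -> 00111
Step 2: G0=(1+0>=2)=0 G1=0(const) G2=G3=1 G3=1(const) G4=(1+0>=2)=0 -> 00110
Step 3: G0=(0+0>=2)=0 G1=0(const) G2=G3=1 G3=1(const) G4=(1+0>=2)=0 -> 00110
Fixed point reached at step 2: 00110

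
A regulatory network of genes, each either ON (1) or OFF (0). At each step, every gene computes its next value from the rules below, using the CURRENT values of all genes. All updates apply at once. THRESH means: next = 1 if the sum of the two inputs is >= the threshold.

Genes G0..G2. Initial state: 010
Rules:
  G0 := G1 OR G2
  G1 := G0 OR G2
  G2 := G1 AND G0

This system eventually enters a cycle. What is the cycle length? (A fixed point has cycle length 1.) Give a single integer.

Step 0: 010
Step 1: G0=G1|G2=1|0=1 G1=G0|G2=0|0=0 G2=G1&G0=1&0=0 -> 100
Step 2: G0=G1|G2=0|0=0 G1=G0|G2=1|0=1 G2=G1&G0=0&1=0 -> 010
State from step 2 equals state from step 0 -> cycle length 2

Answer: 2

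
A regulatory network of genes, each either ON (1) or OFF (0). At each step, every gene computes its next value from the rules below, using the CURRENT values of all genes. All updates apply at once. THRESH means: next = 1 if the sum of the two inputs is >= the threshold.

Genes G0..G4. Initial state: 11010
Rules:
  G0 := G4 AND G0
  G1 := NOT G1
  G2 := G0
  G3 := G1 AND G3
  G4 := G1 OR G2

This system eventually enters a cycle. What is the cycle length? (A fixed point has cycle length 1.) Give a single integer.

Step 0: 11010
Step 1: G0=G4&G0=0&1=0 G1=NOT G1=NOT 1=0 G2=G0=1 G3=G1&G3=1&1=1 G4=G1|G2=1|0=1 -> 00111
Step 2: G0=G4&G0=1&0=0 G1=NOT G1=NOT 0=1 G2=G0=0 G3=G1&G3=0&1=0 G4=G1|G2=0|1=1 -> 01001
Step 3: G0=G4&G0=1&0=0 G1=NOT G1=NOT 1=0 G2=G0=0 G3=G1&G3=1&0=0 G4=G1|G2=1|0=1 -> 00001
Step 4: G0=G4&G0=1&0=0 G1=NOT G1=NOT 0=1 G2=G0=0 G3=G1&G3=0&0=0 G4=G1|G2=0|0=0 -> 01000
Step 5: G0=G4&G0=0&0=0 G1=NOT G1=NOT 1=0 G2=G0=0 G3=G1&G3=1&0=0 G4=G1|G2=1|0=1 -> 00001
State from step 5 equals state from step 3 -> cycle length 2

Answer: 2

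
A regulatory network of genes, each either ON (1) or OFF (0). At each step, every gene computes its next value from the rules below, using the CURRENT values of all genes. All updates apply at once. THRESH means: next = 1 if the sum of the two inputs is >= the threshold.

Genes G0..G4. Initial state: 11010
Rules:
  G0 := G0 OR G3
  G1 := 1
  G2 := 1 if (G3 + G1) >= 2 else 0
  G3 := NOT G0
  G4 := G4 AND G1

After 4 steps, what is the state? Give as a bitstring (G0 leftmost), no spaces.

Step 1: G0=G0|G3=1|1=1 G1=1(const) G2=(1+1>=2)=1 G3=NOT G0=NOT 1=0 G4=G4&G1=0&1=0 -> 11100
Step 2: G0=G0|G3=1|0=1 G1=1(const) G2=(0+1>=2)=0 G3=NOT G0=NOT 1=0 G4=G4&G1=0&1=0 -> 11000
Step 3: G0=G0|G3=1|0=1 G1=1(const) G2=(0+1>=2)=0 G3=NOT G0=NOT 1=0 G4=G4&G1=0&1=0 -> 11000
Step 4: G0=G0|G3=1|0=1 G1=1(const) G2=(0+1>=2)=0 G3=NOT G0=NOT 1=0 G4=G4&G1=0&1=0 -> 11000

11000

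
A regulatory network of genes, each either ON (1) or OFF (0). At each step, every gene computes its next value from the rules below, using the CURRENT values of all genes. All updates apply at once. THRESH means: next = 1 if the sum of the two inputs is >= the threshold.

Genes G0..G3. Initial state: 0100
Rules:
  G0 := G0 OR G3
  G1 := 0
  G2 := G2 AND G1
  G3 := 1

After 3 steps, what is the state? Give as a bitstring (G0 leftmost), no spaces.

Step 1: G0=G0|G3=0|0=0 G1=0(const) G2=G2&G1=0&1=0 G3=1(const) -> 0001
Step 2: G0=G0|G3=0|1=1 G1=0(const) G2=G2&G1=0&0=0 G3=1(const) -> 1001
Step 3: G0=G0|G3=1|1=1 G1=0(const) G2=G2&G1=0&0=0 G3=1(const) -> 1001

1001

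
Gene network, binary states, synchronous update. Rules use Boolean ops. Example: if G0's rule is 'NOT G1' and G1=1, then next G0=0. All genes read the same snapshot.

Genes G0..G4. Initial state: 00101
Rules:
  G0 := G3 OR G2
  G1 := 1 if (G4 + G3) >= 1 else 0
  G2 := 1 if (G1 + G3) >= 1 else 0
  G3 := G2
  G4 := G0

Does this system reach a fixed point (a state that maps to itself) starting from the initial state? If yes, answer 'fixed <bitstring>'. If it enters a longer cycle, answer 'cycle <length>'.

Step 0: 00101
Step 1: G0=G3|G2=0|1=1 G1=(1+0>=1)=1 G2=(0+0>=1)=0 G3=G2=1 G4=G0=0 -> 11010
Step 2: G0=G3|G2=1|0=1 G1=(0+1>=1)=1 G2=(1+1>=1)=1 G3=G2=0 G4=G0=1 -> 11101
Step 3: G0=G3|G2=0|1=1 G1=(1+0>=1)=1 G2=(1+0>=1)=1 G3=G2=1 G4=G0=1 -> 11111
Step 4: G0=G3|G2=1|1=1 G1=(1+1>=1)=1 G2=(1+1>=1)=1 G3=G2=1 G4=G0=1 -> 11111
Fixed point reached at step 3: 11111

Answer: fixed 11111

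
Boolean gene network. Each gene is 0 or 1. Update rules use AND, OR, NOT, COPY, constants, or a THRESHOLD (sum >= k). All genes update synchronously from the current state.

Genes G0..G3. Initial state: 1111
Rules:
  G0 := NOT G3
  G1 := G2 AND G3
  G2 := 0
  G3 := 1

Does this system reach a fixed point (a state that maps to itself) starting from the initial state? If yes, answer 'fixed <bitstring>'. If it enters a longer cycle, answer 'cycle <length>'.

Answer: fixed 0001

Derivation:
Step 0: 1111
Step 1: G0=NOT G3=NOT 1=0 G1=G2&G3=1&1=1 G2=0(const) G3=1(const) -> 0101
Step 2: G0=NOT G3=NOT 1=0 G1=G2&G3=0&1=0 G2=0(const) G3=1(const) -> 0001
Step 3: G0=NOT G3=NOT 1=0 G1=G2&G3=0&1=0 G2=0(const) G3=1(const) -> 0001
Fixed point reached at step 2: 0001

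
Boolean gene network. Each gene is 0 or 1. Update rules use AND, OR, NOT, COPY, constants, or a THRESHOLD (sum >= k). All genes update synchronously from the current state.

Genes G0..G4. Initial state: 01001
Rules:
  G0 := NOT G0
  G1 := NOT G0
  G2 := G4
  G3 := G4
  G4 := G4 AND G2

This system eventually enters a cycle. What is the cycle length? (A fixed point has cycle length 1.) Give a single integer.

Answer: 2

Derivation:
Step 0: 01001
Step 1: G0=NOT G0=NOT 0=1 G1=NOT G0=NOT 0=1 G2=G4=1 G3=G4=1 G4=G4&G2=1&0=0 -> 11110
Step 2: G0=NOT G0=NOT 1=0 G1=NOT G0=NOT 1=0 G2=G4=0 G3=G4=0 G4=G4&G2=0&1=0 -> 00000
Step 3: G0=NOT G0=NOT 0=1 G1=NOT G0=NOT 0=1 G2=G4=0 G3=G4=0 G4=G4&G2=0&0=0 -> 11000
Step 4: G0=NOT G0=NOT 1=0 G1=NOT G0=NOT 1=0 G2=G4=0 G3=G4=0 G4=G4&G2=0&0=0 -> 00000
State from step 4 equals state from step 2 -> cycle length 2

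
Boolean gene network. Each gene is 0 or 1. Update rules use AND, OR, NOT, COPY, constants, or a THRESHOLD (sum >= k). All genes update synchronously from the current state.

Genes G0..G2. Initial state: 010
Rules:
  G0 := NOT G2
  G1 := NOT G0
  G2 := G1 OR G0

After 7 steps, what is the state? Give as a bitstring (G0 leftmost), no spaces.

Step 1: G0=NOT G2=NOT 0=1 G1=NOT G0=NOT 0=1 G2=G1|G0=1|0=1 -> 111
Step 2: G0=NOT G2=NOT 1=0 G1=NOT G0=NOT 1=0 G2=G1|G0=1|1=1 -> 001
Step 3: G0=NOT G2=NOT 1=0 G1=NOT G0=NOT 0=1 G2=G1|G0=0|0=0 -> 010
Step 4: G0=NOT G2=NOT 0=1 G1=NOT G0=NOT 0=1 G2=G1|G0=1|0=1 -> 111
Step 5: G0=NOT G2=NOT 1=0 G1=NOT G0=NOT 1=0 G2=G1|G0=1|1=1 -> 001
Step 6: G0=NOT G2=NOT 1=0 G1=NOT G0=NOT 0=1 G2=G1|G0=0|0=0 -> 010
Step 7: G0=NOT G2=NOT 0=1 G1=NOT G0=NOT 0=1 G2=G1|G0=1|0=1 -> 111

111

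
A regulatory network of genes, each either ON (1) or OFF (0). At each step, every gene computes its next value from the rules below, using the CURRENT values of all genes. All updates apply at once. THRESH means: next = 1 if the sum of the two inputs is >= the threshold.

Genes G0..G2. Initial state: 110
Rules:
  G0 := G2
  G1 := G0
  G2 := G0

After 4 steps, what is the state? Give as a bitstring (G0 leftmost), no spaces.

Step 1: G0=G2=0 G1=G0=1 G2=G0=1 -> 011
Step 2: G0=G2=1 G1=G0=0 G2=G0=0 -> 100
Step 3: G0=G2=0 G1=G0=1 G2=G0=1 -> 011
Step 4: G0=G2=1 G1=G0=0 G2=G0=0 -> 100

100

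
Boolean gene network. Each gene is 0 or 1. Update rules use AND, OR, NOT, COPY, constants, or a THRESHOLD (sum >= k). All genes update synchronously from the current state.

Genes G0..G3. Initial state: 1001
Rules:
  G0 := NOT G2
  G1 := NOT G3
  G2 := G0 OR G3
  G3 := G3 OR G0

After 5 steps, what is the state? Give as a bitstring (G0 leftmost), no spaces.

Step 1: G0=NOT G2=NOT 0=1 G1=NOT G3=NOT 1=0 G2=G0|G3=1|1=1 G3=G3|G0=1|1=1 -> 1011
Step 2: G0=NOT G2=NOT 1=0 G1=NOT G3=NOT 1=0 G2=G0|G3=1|1=1 G3=G3|G0=1|1=1 -> 0011
Step 3: G0=NOT G2=NOT 1=0 G1=NOT G3=NOT 1=0 G2=G0|G3=0|1=1 G3=G3|G0=1|0=1 -> 0011
Step 4: G0=NOT G2=NOT 1=0 G1=NOT G3=NOT 1=0 G2=G0|G3=0|1=1 G3=G3|G0=1|0=1 -> 0011
Step 5: G0=NOT G2=NOT 1=0 G1=NOT G3=NOT 1=0 G2=G0|G3=0|1=1 G3=G3|G0=1|0=1 -> 0011

0011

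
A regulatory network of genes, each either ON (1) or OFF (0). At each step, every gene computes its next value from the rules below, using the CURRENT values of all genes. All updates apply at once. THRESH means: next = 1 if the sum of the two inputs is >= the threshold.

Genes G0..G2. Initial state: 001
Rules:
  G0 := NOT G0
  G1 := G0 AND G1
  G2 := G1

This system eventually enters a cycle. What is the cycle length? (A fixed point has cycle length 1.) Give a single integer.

Step 0: 001
Step 1: G0=NOT G0=NOT 0=1 G1=G0&G1=0&0=0 G2=G1=0 -> 100
Step 2: G0=NOT G0=NOT 1=0 G1=G0&G1=1&0=0 G2=G1=0 -> 000
Step 3: G0=NOT G0=NOT 0=1 G1=G0&G1=0&0=0 G2=G1=0 -> 100
State from step 3 equals state from step 1 -> cycle length 2

Answer: 2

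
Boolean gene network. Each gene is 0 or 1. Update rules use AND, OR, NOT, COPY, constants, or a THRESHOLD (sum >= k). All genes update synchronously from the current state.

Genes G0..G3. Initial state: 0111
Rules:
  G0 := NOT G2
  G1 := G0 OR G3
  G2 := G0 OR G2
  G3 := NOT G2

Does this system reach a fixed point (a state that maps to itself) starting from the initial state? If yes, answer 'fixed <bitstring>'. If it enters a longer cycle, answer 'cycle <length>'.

Step 0: 0111
Step 1: G0=NOT G2=NOT 1=0 G1=G0|G3=0|1=1 G2=G0|G2=0|1=1 G3=NOT G2=NOT 1=0 -> 0110
Step 2: G0=NOT G2=NOT 1=0 G1=G0|G3=0|0=0 G2=G0|G2=0|1=1 G3=NOT G2=NOT 1=0 -> 0010
Step 3: G0=NOT G2=NOT 1=0 G1=G0|G3=0|0=0 G2=G0|G2=0|1=1 G3=NOT G2=NOT 1=0 -> 0010
Fixed point reached at step 2: 0010

Answer: fixed 0010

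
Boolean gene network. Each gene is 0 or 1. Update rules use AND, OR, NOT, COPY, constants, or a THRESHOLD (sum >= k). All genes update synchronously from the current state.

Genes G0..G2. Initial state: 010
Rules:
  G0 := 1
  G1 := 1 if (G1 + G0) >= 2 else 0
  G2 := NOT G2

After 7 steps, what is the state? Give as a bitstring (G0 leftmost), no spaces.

Step 1: G0=1(const) G1=(1+0>=2)=0 G2=NOT G2=NOT 0=1 -> 101
Step 2: G0=1(const) G1=(0+1>=2)=0 G2=NOT G2=NOT 1=0 -> 100
Step 3: G0=1(const) G1=(0+1>=2)=0 G2=NOT G2=NOT 0=1 -> 101
Step 4: G0=1(const) G1=(0+1>=2)=0 G2=NOT G2=NOT 1=0 -> 100
Step 5: G0=1(const) G1=(0+1>=2)=0 G2=NOT G2=NOT 0=1 -> 101
Step 6: G0=1(const) G1=(0+1>=2)=0 G2=NOT G2=NOT 1=0 -> 100
Step 7: G0=1(const) G1=(0+1>=2)=0 G2=NOT G2=NOT 0=1 -> 101

101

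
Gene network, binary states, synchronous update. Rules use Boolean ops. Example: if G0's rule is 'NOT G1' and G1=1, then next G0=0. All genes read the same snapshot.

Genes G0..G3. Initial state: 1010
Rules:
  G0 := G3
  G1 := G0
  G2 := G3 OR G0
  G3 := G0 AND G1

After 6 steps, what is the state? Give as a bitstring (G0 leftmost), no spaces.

Step 1: G0=G3=0 G1=G0=1 G2=G3|G0=0|1=1 G3=G0&G1=1&0=0 -> 0110
Step 2: G0=G3=0 G1=G0=0 G2=G3|G0=0|0=0 G3=G0&G1=0&1=0 -> 0000
Step 3: G0=G3=0 G1=G0=0 G2=G3|G0=0|0=0 G3=G0&G1=0&0=0 -> 0000
Step 4: G0=G3=0 G1=G0=0 G2=G3|G0=0|0=0 G3=G0&G1=0&0=0 -> 0000
Step 5: G0=G3=0 G1=G0=0 G2=G3|G0=0|0=0 G3=G0&G1=0&0=0 -> 0000
Step 6: G0=G3=0 G1=G0=0 G2=G3|G0=0|0=0 G3=G0&G1=0&0=0 -> 0000

0000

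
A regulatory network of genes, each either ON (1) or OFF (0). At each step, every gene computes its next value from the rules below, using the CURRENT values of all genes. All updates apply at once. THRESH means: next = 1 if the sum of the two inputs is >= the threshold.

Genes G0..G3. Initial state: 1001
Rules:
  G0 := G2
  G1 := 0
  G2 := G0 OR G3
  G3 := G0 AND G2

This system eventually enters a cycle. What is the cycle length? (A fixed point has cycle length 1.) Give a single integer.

Answer: 2

Derivation:
Step 0: 1001
Step 1: G0=G2=0 G1=0(const) G2=G0|G3=1|1=1 G3=G0&G2=1&0=0 -> 0010
Step 2: G0=G2=1 G1=0(const) G2=G0|G3=0|0=0 G3=G0&G2=0&1=0 -> 1000
Step 3: G0=G2=0 G1=0(const) G2=G0|G3=1|0=1 G3=G0&G2=1&0=0 -> 0010
State from step 3 equals state from step 1 -> cycle length 2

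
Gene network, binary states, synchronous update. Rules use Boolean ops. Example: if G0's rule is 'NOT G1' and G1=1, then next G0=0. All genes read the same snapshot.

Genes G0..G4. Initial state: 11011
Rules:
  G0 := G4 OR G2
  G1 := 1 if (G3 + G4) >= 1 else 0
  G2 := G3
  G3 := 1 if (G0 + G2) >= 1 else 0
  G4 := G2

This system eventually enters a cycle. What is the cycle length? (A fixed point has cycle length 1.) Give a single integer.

Answer: 1

Derivation:
Step 0: 11011
Step 1: G0=G4|G2=1|0=1 G1=(1+1>=1)=1 G2=G3=1 G3=(1+0>=1)=1 G4=G2=0 -> 11110
Step 2: G0=G4|G2=0|1=1 G1=(1+0>=1)=1 G2=G3=1 G3=(1+1>=1)=1 G4=G2=1 -> 11111
Step 3: G0=G4|G2=1|1=1 G1=(1+1>=1)=1 G2=G3=1 G3=(1+1>=1)=1 G4=G2=1 -> 11111
State from step 3 equals state from step 2 -> cycle length 1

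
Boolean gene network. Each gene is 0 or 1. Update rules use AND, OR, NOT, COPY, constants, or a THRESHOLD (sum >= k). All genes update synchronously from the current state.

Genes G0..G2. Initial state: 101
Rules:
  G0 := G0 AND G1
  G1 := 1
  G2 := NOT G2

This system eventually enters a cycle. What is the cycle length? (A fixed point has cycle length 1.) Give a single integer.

Step 0: 101
Step 1: G0=G0&G1=1&0=0 G1=1(const) G2=NOT G2=NOT 1=0 -> 010
Step 2: G0=G0&G1=0&1=0 G1=1(const) G2=NOT G2=NOT 0=1 -> 011
Step 3: G0=G0&G1=0&1=0 G1=1(const) G2=NOT G2=NOT 1=0 -> 010
State from step 3 equals state from step 1 -> cycle length 2

Answer: 2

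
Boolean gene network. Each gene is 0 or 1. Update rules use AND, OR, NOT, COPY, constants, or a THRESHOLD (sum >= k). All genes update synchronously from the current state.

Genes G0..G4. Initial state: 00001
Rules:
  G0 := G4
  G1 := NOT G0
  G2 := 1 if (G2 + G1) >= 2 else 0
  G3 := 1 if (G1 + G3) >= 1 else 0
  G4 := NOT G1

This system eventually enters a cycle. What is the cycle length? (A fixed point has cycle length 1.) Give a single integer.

Step 0: 00001
Step 1: G0=G4=1 G1=NOT G0=NOT 0=1 G2=(0+0>=2)=0 G3=(0+0>=1)=0 G4=NOT G1=NOT 0=1 -> 11001
Step 2: G0=G4=1 G1=NOT G0=NOT 1=0 G2=(0+1>=2)=0 G3=(1+0>=1)=1 G4=NOT G1=NOT 1=0 -> 10010
Step 3: G0=G4=0 G1=NOT G0=NOT 1=0 G2=(0+0>=2)=0 G3=(0+1>=1)=1 G4=NOT G1=NOT 0=1 -> 00011
Step 4: G0=G4=1 G1=NOT G0=NOT 0=1 G2=(0+0>=2)=0 G3=(0+1>=1)=1 G4=NOT G1=NOT 0=1 -> 11011
Step 5: G0=G4=1 G1=NOT G0=NOT 1=0 G2=(0+1>=2)=0 G3=(1+1>=1)=1 G4=NOT G1=NOT 1=0 -> 10010
State from step 5 equals state from step 2 -> cycle length 3

Answer: 3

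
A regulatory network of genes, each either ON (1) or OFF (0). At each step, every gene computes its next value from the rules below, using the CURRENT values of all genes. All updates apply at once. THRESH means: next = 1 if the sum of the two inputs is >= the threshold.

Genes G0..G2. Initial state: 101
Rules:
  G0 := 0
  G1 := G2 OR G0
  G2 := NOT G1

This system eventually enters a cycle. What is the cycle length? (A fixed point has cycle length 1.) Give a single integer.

Answer: 4

Derivation:
Step 0: 101
Step 1: G0=0(const) G1=G2|G0=1|1=1 G2=NOT G1=NOT 0=1 -> 011
Step 2: G0=0(const) G1=G2|G0=1|0=1 G2=NOT G1=NOT 1=0 -> 010
Step 3: G0=0(const) G1=G2|G0=0|0=0 G2=NOT G1=NOT 1=0 -> 000
Step 4: G0=0(const) G1=G2|G0=0|0=0 G2=NOT G1=NOT 0=1 -> 001
Step 5: G0=0(const) G1=G2|G0=1|0=1 G2=NOT G1=NOT 0=1 -> 011
State from step 5 equals state from step 1 -> cycle length 4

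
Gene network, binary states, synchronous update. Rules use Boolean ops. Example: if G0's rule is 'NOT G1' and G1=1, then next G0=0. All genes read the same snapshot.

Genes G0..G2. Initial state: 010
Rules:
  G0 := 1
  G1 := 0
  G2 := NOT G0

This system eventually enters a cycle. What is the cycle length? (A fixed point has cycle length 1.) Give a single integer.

Answer: 1

Derivation:
Step 0: 010
Step 1: G0=1(const) G1=0(const) G2=NOT G0=NOT 0=1 -> 101
Step 2: G0=1(const) G1=0(const) G2=NOT G0=NOT 1=0 -> 100
Step 3: G0=1(const) G1=0(const) G2=NOT G0=NOT 1=0 -> 100
State from step 3 equals state from step 2 -> cycle length 1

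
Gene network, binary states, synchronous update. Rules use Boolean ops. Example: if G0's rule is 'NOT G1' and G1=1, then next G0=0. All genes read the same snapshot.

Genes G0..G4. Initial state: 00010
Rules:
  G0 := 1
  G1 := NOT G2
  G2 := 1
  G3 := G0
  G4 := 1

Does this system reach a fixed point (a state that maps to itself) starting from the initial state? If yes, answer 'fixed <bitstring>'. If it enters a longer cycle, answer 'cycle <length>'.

Step 0: 00010
Step 1: G0=1(const) G1=NOT G2=NOT 0=1 G2=1(const) G3=G0=0 G4=1(const) -> 11101
Step 2: G0=1(const) G1=NOT G2=NOT 1=0 G2=1(const) G3=G0=1 G4=1(const) -> 10111
Step 3: G0=1(const) G1=NOT G2=NOT 1=0 G2=1(const) G3=G0=1 G4=1(const) -> 10111
Fixed point reached at step 2: 10111

Answer: fixed 10111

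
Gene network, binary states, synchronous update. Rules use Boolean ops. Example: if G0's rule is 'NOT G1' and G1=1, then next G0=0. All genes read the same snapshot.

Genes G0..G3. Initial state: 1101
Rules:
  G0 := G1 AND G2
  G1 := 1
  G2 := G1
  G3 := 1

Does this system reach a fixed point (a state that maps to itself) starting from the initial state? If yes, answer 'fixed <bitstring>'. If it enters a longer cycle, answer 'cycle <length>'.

Answer: fixed 1111

Derivation:
Step 0: 1101
Step 1: G0=G1&G2=1&0=0 G1=1(const) G2=G1=1 G3=1(const) -> 0111
Step 2: G0=G1&G2=1&1=1 G1=1(const) G2=G1=1 G3=1(const) -> 1111
Step 3: G0=G1&G2=1&1=1 G1=1(const) G2=G1=1 G3=1(const) -> 1111
Fixed point reached at step 2: 1111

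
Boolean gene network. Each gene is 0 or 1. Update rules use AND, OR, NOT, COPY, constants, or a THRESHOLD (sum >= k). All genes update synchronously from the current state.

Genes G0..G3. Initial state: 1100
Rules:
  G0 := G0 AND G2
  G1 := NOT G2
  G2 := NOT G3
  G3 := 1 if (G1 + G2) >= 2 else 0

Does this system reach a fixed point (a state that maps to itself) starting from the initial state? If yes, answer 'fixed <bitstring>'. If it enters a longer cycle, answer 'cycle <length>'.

Step 0: 1100
Step 1: G0=G0&G2=1&0=0 G1=NOT G2=NOT 0=1 G2=NOT G3=NOT 0=1 G3=(1+0>=2)=0 -> 0110
Step 2: G0=G0&G2=0&1=0 G1=NOT G2=NOT 1=0 G2=NOT G3=NOT 0=1 G3=(1+1>=2)=1 -> 0011
Step 3: G0=G0&G2=0&1=0 G1=NOT G2=NOT 1=0 G2=NOT G3=NOT 1=0 G3=(0+1>=2)=0 -> 0000
Step 4: G0=G0&G2=0&0=0 G1=NOT G2=NOT 0=1 G2=NOT G3=NOT 0=1 G3=(0+0>=2)=0 -> 0110
Cycle of length 3 starting at step 1 -> no fixed point

Answer: cycle 3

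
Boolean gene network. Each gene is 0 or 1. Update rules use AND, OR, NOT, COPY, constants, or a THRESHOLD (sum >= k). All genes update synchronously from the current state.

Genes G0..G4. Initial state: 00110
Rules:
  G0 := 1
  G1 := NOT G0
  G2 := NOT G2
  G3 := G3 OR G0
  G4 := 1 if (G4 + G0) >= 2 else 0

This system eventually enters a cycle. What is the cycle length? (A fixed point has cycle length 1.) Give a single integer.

Step 0: 00110
Step 1: G0=1(const) G1=NOT G0=NOT 0=1 G2=NOT G2=NOT 1=0 G3=G3|G0=1|0=1 G4=(0+0>=2)=0 -> 11010
Step 2: G0=1(const) G1=NOT G0=NOT 1=0 G2=NOT G2=NOT 0=1 G3=G3|G0=1|1=1 G4=(0+1>=2)=0 -> 10110
Step 3: G0=1(const) G1=NOT G0=NOT 1=0 G2=NOT G2=NOT 1=0 G3=G3|G0=1|1=1 G4=(0+1>=2)=0 -> 10010
Step 4: G0=1(const) G1=NOT G0=NOT 1=0 G2=NOT G2=NOT 0=1 G3=G3|G0=1|1=1 G4=(0+1>=2)=0 -> 10110
State from step 4 equals state from step 2 -> cycle length 2

Answer: 2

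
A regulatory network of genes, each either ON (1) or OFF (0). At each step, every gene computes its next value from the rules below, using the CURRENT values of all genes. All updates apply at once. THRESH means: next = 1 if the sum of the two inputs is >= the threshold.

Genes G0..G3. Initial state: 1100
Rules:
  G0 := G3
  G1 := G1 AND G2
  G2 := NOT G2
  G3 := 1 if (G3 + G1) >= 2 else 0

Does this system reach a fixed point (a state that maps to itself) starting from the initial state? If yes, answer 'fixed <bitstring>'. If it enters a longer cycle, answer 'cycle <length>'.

Step 0: 1100
Step 1: G0=G3=0 G1=G1&G2=1&0=0 G2=NOT G2=NOT 0=1 G3=(0+1>=2)=0 -> 0010
Step 2: G0=G3=0 G1=G1&G2=0&1=0 G2=NOT G2=NOT 1=0 G3=(0+0>=2)=0 -> 0000
Step 3: G0=G3=0 G1=G1&G2=0&0=0 G2=NOT G2=NOT 0=1 G3=(0+0>=2)=0 -> 0010
Cycle of length 2 starting at step 1 -> no fixed point

Answer: cycle 2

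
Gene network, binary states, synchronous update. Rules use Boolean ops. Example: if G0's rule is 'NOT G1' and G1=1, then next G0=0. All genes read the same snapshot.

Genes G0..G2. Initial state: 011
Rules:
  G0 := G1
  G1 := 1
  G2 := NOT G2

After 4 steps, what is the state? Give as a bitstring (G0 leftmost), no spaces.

Step 1: G0=G1=1 G1=1(const) G2=NOT G2=NOT 1=0 -> 110
Step 2: G0=G1=1 G1=1(const) G2=NOT G2=NOT 0=1 -> 111
Step 3: G0=G1=1 G1=1(const) G2=NOT G2=NOT 1=0 -> 110
Step 4: G0=G1=1 G1=1(const) G2=NOT G2=NOT 0=1 -> 111

111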